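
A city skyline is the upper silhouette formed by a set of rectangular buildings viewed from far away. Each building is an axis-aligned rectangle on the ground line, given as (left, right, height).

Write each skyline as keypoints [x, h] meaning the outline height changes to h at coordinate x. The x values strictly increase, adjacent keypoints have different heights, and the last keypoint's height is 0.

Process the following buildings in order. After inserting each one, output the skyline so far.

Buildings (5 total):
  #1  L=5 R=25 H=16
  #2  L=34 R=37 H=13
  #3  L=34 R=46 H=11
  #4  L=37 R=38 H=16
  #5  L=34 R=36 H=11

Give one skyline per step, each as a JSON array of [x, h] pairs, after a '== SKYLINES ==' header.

== SKYLINES ==
[[5,16],[25,0]]
[[5,16],[25,0],[34,13],[37,0]]
[[5,16],[25,0],[34,13],[37,11],[46,0]]
[[5,16],[25,0],[34,13],[37,16],[38,11],[46,0]]
[[5,16],[25,0],[34,13],[37,16],[38,11],[46,0]]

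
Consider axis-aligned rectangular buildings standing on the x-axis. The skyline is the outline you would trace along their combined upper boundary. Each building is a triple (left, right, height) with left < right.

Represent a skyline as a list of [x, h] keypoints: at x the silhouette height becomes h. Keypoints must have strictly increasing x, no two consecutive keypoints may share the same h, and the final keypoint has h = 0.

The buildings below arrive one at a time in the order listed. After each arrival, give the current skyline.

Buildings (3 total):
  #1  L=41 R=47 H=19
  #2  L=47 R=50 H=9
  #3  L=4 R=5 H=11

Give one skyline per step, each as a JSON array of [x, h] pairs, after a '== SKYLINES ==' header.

== SKYLINES ==
[[41,19],[47,0]]
[[41,19],[47,9],[50,0]]
[[4,11],[5,0],[41,19],[47,9],[50,0]]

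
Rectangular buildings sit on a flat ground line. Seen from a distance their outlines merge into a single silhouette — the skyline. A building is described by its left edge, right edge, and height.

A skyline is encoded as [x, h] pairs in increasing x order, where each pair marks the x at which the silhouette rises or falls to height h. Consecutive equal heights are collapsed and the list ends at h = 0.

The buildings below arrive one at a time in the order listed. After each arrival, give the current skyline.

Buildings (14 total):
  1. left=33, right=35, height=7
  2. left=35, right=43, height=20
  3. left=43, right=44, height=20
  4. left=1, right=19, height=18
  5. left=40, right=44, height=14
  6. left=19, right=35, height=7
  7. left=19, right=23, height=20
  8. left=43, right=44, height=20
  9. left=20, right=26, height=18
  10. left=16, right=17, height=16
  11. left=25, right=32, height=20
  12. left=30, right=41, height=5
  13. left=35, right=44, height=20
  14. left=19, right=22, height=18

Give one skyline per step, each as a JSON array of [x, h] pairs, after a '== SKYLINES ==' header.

== SKYLINES ==
[[33,7],[35,0]]
[[33,7],[35,20],[43,0]]
[[33,7],[35,20],[44,0]]
[[1,18],[19,0],[33,7],[35,20],[44,0]]
[[1,18],[19,0],[33,7],[35,20],[44,0]]
[[1,18],[19,7],[35,20],[44,0]]
[[1,18],[19,20],[23,7],[35,20],[44,0]]
[[1,18],[19,20],[23,7],[35,20],[44,0]]
[[1,18],[19,20],[23,18],[26,7],[35,20],[44,0]]
[[1,18],[19,20],[23,18],[26,7],[35,20],[44,0]]
[[1,18],[19,20],[23,18],[25,20],[32,7],[35,20],[44,0]]
[[1,18],[19,20],[23,18],[25,20],[32,7],[35,20],[44,0]]
[[1,18],[19,20],[23,18],[25,20],[32,7],[35,20],[44,0]]
[[1,18],[19,20],[23,18],[25,20],[32,7],[35,20],[44,0]]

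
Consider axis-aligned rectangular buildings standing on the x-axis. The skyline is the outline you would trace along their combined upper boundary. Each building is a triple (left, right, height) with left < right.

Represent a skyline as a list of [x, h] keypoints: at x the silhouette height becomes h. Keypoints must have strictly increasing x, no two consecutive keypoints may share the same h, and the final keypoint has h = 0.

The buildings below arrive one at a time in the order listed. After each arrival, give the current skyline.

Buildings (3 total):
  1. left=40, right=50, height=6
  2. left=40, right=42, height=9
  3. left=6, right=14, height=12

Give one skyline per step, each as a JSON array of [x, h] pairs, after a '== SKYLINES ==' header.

== SKYLINES ==
[[40,6],[50,0]]
[[40,9],[42,6],[50,0]]
[[6,12],[14,0],[40,9],[42,6],[50,0]]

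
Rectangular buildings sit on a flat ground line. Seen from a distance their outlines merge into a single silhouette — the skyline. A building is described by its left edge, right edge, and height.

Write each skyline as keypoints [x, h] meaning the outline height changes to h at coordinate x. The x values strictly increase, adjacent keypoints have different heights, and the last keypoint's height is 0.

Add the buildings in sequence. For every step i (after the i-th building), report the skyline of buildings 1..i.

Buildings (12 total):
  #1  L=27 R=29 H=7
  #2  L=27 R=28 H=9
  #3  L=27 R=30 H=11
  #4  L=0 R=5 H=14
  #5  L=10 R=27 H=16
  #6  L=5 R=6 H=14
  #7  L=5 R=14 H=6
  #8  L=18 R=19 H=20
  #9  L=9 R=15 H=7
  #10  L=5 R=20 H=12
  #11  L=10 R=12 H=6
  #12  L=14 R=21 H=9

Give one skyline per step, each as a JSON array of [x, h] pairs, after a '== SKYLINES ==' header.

== SKYLINES ==
[[27,7],[29,0]]
[[27,9],[28,7],[29,0]]
[[27,11],[30,0]]
[[0,14],[5,0],[27,11],[30,0]]
[[0,14],[5,0],[10,16],[27,11],[30,0]]
[[0,14],[6,0],[10,16],[27,11],[30,0]]
[[0,14],[6,6],[10,16],[27,11],[30,0]]
[[0,14],[6,6],[10,16],[18,20],[19,16],[27,11],[30,0]]
[[0,14],[6,6],[9,7],[10,16],[18,20],[19,16],[27,11],[30,0]]
[[0,14],[6,12],[10,16],[18,20],[19,16],[27,11],[30,0]]
[[0,14],[6,12],[10,16],[18,20],[19,16],[27,11],[30,0]]
[[0,14],[6,12],[10,16],[18,20],[19,16],[27,11],[30,0]]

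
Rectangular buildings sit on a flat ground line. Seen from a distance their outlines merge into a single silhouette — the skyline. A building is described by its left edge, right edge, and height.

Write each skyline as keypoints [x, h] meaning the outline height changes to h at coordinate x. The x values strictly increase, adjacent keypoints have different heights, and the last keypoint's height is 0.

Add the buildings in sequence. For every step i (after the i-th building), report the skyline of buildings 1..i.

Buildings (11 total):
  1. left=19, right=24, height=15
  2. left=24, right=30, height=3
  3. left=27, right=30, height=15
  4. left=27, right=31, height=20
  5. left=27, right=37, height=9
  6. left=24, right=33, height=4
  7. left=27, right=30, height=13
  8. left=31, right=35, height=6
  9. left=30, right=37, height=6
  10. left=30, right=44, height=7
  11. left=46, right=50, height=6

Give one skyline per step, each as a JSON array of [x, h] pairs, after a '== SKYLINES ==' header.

== SKYLINES ==
[[19,15],[24,0]]
[[19,15],[24,3],[30,0]]
[[19,15],[24,3],[27,15],[30,0]]
[[19,15],[24,3],[27,20],[31,0]]
[[19,15],[24,3],[27,20],[31,9],[37,0]]
[[19,15],[24,4],[27,20],[31,9],[37,0]]
[[19,15],[24,4],[27,20],[31,9],[37,0]]
[[19,15],[24,4],[27,20],[31,9],[37,0]]
[[19,15],[24,4],[27,20],[31,9],[37,0]]
[[19,15],[24,4],[27,20],[31,9],[37,7],[44,0]]
[[19,15],[24,4],[27,20],[31,9],[37,7],[44,0],[46,6],[50,0]]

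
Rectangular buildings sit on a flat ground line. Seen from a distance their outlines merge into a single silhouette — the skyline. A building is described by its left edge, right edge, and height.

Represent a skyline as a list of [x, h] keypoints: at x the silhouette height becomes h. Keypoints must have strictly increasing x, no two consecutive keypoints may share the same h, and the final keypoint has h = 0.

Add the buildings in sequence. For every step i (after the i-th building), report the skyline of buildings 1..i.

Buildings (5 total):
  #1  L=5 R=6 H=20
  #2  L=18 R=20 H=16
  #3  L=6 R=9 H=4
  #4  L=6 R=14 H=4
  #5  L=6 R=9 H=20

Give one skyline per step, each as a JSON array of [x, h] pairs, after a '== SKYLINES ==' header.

== SKYLINES ==
[[5,20],[6,0]]
[[5,20],[6,0],[18,16],[20,0]]
[[5,20],[6,4],[9,0],[18,16],[20,0]]
[[5,20],[6,4],[14,0],[18,16],[20,0]]
[[5,20],[9,4],[14,0],[18,16],[20,0]]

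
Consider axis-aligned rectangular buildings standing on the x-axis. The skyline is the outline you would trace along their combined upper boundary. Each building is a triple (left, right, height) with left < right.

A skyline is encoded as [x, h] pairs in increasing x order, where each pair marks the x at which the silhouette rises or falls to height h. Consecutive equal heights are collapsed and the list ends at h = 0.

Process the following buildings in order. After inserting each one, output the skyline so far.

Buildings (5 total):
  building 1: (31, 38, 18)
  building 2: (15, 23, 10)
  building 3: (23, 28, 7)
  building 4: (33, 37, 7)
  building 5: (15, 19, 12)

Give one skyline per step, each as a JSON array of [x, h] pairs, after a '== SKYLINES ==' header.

== SKYLINES ==
[[31,18],[38,0]]
[[15,10],[23,0],[31,18],[38,0]]
[[15,10],[23,7],[28,0],[31,18],[38,0]]
[[15,10],[23,7],[28,0],[31,18],[38,0]]
[[15,12],[19,10],[23,7],[28,0],[31,18],[38,0]]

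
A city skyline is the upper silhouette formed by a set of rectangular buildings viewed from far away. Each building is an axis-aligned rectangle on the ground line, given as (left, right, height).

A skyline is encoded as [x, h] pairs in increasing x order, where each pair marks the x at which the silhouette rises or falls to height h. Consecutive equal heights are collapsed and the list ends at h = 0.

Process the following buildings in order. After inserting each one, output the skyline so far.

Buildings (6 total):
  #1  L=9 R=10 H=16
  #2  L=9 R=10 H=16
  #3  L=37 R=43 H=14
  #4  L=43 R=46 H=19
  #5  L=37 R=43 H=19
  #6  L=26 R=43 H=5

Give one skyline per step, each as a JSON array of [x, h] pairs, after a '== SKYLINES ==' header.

== SKYLINES ==
[[9,16],[10,0]]
[[9,16],[10,0]]
[[9,16],[10,0],[37,14],[43,0]]
[[9,16],[10,0],[37,14],[43,19],[46,0]]
[[9,16],[10,0],[37,19],[46,0]]
[[9,16],[10,0],[26,5],[37,19],[46,0]]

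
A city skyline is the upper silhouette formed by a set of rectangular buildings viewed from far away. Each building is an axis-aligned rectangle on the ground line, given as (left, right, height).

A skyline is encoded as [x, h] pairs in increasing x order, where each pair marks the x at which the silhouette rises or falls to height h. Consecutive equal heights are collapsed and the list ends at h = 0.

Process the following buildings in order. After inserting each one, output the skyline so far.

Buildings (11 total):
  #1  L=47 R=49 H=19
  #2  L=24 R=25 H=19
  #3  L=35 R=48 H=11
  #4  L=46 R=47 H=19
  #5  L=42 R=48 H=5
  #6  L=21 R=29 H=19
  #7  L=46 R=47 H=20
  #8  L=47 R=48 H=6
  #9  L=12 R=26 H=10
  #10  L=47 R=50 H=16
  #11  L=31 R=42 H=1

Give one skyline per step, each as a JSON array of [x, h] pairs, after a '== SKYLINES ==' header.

== SKYLINES ==
[[47,19],[49,0]]
[[24,19],[25,0],[47,19],[49,0]]
[[24,19],[25,0],[35,11],[47,19],[49,0]]
[[24,19],[25,0],[35,11],[46,19],[49,0]]
[[24,19],[25,0],[35,11],[46,19],[49,0]]
[[21,19],[29,0],[35,11],[46,19],[49,0]]
[[21,19],[29,0],[35,11],[46,20],[47,19],[49,0]]
[[21,19],[29,0],[35,11],[46,20],[47,19],[49,0]]
[[12,10],[21,19],[29,0],[35,11],[46,20],[47,19],[49,0]]
[[12,10],[21,19],[29,0],[35,11],[46,20],[47,19],[49,16],[50,0]]
[[12,10],[21,19],[29,0],[31,1],[35,11],[46,20],[47,19],[49,16],[50,0]]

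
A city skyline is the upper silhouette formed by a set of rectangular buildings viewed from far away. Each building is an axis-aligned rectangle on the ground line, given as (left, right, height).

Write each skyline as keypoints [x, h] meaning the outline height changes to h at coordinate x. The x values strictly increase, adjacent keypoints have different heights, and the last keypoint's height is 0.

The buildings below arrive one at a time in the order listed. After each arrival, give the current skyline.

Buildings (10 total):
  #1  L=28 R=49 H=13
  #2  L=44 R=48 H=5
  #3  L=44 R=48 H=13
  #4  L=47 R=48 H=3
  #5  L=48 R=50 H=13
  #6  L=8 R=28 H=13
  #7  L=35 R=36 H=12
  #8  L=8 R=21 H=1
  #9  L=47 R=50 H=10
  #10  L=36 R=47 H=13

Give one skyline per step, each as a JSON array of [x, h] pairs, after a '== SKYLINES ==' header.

== SKYLINES ==
[[28,13],[49,0]]
[[28,13],[49,0]]
[[28,13],[49,0]]
[[28,13],[49,0]]
[[28,13],[50,0]]
[[8,13],[50,0]]
[[8,13],[50,0]]
[[8,13],[50,0]]
[[8,13],[50,0]]
[[8,13],[50,0]]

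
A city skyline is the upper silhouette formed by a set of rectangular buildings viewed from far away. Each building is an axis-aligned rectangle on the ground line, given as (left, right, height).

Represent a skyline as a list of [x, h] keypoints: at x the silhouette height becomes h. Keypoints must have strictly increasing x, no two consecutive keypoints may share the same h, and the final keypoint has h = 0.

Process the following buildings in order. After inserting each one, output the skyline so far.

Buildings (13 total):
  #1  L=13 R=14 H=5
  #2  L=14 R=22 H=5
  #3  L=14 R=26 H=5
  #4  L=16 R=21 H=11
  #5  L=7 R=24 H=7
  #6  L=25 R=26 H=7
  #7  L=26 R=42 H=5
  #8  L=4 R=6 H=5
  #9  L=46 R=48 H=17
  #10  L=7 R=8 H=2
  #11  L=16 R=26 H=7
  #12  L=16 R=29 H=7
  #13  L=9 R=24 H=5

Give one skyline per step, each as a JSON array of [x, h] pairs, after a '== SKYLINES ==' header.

== SKYLINES ==
[[13,5],[14,0]]
[[13,5],[22,0]]
[[13,5],[26,0]]
[[13,5],[16,11],[21,5],[26,0]]
[[7,7],[16,11],[21,7],[24,5],[26,0]]
[[7,7],[16,11],[21,7],[24,5],[25,7],[26,0]]
[[7,7],[16,11],[21,7],[24,5],[25,7],[26,5],[42,0]]
[[4,5],[6,0],[7,7],[16,11],[21,7],[24,5],[25,7],[26,5],[42,0]]
[[4,5],[6,0],[7,7],[16,11],[21,7],[24,5],[25,7],[26,5],[42,0],[46,17],[48,0]]
[[4,5],[6,0],[7,7],[16,11],[21,7],[24,5],[25,7],[26,5],[42,0],[46,17],[48,0]]
[[4,5],[6,0],[7,7],[16,11],[21,7],[26,5],[42,0],[46,17],[48,0]]
[[4,5],[6,0],[7,7],[16,11],[21,7],[29,5],[42,0],[46,17],[48,0]]
[[4,5],[6,0],[7,7],[16,11],[21,7],[29,5],[42,0],[46,17],[48,0]]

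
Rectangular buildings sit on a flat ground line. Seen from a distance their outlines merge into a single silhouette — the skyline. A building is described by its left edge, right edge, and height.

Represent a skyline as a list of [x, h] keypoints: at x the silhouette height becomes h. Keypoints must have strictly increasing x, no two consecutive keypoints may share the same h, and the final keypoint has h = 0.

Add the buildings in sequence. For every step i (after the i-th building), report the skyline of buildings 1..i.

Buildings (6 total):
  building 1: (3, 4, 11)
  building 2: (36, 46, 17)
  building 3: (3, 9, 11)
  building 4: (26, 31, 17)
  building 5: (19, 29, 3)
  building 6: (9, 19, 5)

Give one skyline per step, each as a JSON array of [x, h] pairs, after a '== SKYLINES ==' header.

== SKYLINES ==
[[3,11],[4,0]]
[[3,11],[4,0],[36,17],[46,0]]
[[3,11],[9,0],[36,17],[46,0]]
[[3,11],[9,0],[26,17],[31,0],[36,17],[46,0]]
[[3,11],[9,0],[19,3],[26,17],[31,0],[36,17],[46,0]]
[[3,11],[9,5],[19,3],[26,17],[31,0],[36,17],[46,0]]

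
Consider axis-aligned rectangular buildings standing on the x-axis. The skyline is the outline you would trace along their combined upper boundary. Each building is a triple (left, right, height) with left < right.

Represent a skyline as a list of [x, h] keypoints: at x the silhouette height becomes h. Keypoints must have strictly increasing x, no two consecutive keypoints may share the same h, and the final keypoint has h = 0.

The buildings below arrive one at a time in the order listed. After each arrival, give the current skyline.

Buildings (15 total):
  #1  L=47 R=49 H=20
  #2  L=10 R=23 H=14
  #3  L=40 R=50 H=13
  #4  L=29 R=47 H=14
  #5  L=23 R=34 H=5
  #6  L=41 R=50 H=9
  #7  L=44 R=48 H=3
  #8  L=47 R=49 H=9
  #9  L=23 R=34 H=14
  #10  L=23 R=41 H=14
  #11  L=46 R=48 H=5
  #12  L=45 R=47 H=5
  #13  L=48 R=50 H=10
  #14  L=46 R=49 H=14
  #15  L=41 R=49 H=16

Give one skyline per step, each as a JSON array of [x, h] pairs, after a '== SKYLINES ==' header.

== SKYLINES ==
[[47,20],[49,0]]
[[10,14],[23,0],[47,20],[49,0]]
[[10,14],[23,0],[40,13],[47,20],[49,13],[50,0]]
[[10,14],[23,0],[29,14],[47,20],[49,13],[50,0]]
[[10,14],[23,5],[29,14],[47,20],[49,13],[50,0]]
[[10,14],[23,5],[29,14],[47,20],[49,13],[50,0]]
[[10,14],[23,5],[29,14],[47,20],[49,13],[50,0]]
[[10,14],[23,5],[29,14],[47,20],[49,13],[50,0]]
[[10,14],[47,20],[49,13],[50,0]]
[[10,14],[47,20],[49,13],[50,0]]
[[10,14],[47,20],[49,13],[50,0]]
[[10,14],[47,20],[49,13],[50,0]]
[[10,14],[47,20],[49,13],[50,0]]
[[10,14],[47,20],[49,13],[50,0]]
[[10,14],[41,16],[47,20],[49,13],[50,0]]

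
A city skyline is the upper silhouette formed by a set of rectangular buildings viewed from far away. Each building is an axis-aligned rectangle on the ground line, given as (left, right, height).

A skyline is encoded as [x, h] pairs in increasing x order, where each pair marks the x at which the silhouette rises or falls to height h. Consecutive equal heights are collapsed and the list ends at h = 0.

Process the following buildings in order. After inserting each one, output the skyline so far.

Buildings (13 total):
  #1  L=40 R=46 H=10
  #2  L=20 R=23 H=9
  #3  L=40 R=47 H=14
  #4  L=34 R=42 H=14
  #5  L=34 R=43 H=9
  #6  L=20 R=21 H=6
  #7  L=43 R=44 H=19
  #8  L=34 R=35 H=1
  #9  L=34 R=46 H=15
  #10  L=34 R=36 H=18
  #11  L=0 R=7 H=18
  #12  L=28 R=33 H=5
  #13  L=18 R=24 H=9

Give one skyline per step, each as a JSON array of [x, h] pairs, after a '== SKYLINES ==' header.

== SKYLINES ==
[[40,10],[46,0]]
[[20,9],[23,0],[40,10],[46,0]]
[[20,9],[23,0],[40,14],[47,0]]
[[20,9],[23,0],[34,14],[47,0]]
[[20,9],[23,0],[34,14],[47,0]]
[[20,9],[23,0],[34,14],[47,0]]
[[20,9],[23,0],[34,14],[43,19],[44,14],[47,0]]
[[20,9],[23,0],[34,14],[43,19],[44,14],[47,0]]
[[20,9],[23,0],[34,15],[43,19],[44,15],[46,14],[47,0]]
[[20,9],[23,0],[34,18],[36,15],[43,19],[44,15],[46,14],[47,0]]
[[0,18],[7,0],[20,9],[23,0],[34,18],[36,15],[43,19],[44,15],[46,14],[47,0]]
[[0,18],[7,0],[20,9],[23,0],[28,5],[33,0],[34,18],[36,15],[43,19],[44,15],[46,14],[47,0]]
[[0,18],[7,0],[18,9],[24,0],[28,5],[33,0],[34,18],[36,15],[43,19],[44,15],[46,14],[47,0]]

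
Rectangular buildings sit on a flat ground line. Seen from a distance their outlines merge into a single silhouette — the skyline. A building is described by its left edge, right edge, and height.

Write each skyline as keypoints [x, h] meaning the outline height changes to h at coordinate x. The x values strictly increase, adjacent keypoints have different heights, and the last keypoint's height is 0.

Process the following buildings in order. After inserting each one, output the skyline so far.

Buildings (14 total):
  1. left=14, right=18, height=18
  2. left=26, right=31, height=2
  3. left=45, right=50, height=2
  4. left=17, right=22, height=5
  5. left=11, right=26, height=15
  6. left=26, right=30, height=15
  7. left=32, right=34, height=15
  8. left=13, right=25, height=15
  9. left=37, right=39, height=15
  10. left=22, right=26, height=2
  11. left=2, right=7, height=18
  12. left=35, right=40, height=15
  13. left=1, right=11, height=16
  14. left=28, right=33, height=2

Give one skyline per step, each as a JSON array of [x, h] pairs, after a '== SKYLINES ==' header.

== SKYLINES ==
[[14,18],[18,0]]
[[14,18],[18,0],[26,2],[31,0]]
[[14,18],[18,0],[26,2],[31,0],[45,2],[50,0]]
[[14,18],[18,5],[22,0],[26,2],[31,0],[45,2],[50,0]]
[[11,15],[14,18],[18,15],[26,2],[31,0],[45,2],[50,0]]
[[11,15],[14,18],[18,15],[30,2],[31,0],[45,2],[50,0]]
[[11,15],[14,18],[18,15],[30,2],[31,0],[32,15],[34,0],[45,2],[50,0]]
[[11,15],[14,18],[18,15],[30,2],[31,0],[32,15],[34,0],[45,2],[50,0]]
[[11,15],[14,18],[18,15],[30,2],[31,0],[32,15],[34,0],[37,15],[39,0],[45,2],[50,0]]
[[11,15],[14,18],[18,15],[30,2],[31,0],[32,15],[34,0],[37,15],[39,0],[45,2],[50,0]]
[[2,18],[7,0],[11,15],[14,18],[18,15],[30,2],[31,0],[32,15],[34,0],[37,15],[39,0],[45,2],[50,0]]
[[2,18],[7,0],[11,15],[14,18],[18,15],[30,2],[31,0],[32,15],[34,0],[35,15],[40,0],[45,2],[50,0]]
[[1,16],[2,18],[7,16],[11,15],[14,18],[18,15],[30,2],[31,0],[32,15],[34,0],[35,15],[40,0],[45,2],[50,0]]
[[1,16],[2,18],[7,16],[11,15],[14,18],[18,15],[30,2],[32,15],[34,0],[35,15],[40,0],[45,2],[50,0]]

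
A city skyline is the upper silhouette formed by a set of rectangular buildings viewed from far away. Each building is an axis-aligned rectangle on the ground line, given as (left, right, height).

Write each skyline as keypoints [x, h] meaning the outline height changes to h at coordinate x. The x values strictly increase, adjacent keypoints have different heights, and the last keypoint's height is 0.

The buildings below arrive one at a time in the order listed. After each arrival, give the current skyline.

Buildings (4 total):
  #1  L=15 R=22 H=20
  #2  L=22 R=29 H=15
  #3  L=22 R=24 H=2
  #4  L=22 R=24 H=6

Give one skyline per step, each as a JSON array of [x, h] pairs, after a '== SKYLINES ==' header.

== SKYLINES ==
[[15,20],[22,0]]
[[15,20],[22,15],[29,0]]
[[15,20],[22,15],[29,0]]
[[15,20],[22,15],[29,0]]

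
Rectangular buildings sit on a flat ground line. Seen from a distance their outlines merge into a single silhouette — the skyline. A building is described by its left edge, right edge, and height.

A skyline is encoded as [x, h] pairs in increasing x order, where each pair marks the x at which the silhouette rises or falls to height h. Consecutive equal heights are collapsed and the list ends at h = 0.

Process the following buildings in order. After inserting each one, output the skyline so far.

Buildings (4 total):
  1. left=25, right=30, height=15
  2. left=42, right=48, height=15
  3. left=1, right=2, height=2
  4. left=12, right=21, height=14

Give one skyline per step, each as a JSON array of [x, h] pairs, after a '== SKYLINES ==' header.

== SKYLINES ==
[[25,15],[30,0]]
[[25,15],[30,0],[42,15],[48,0]]
[[1,2],[2,0],[25,15],[30,0],[42,15],[48,0]]
[[1,2],[2,0],[12,14],[21,0],[25,15],[30,0],[42,15],[48,0]]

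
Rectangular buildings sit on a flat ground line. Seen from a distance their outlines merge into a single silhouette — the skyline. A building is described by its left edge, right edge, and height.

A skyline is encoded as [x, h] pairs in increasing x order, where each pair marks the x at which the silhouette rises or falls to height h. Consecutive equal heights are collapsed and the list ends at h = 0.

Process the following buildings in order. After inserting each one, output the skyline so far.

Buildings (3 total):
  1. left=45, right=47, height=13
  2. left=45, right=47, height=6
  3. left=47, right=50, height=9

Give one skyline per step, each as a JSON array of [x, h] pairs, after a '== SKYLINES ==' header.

== SKYLINES ==
[[45,13],[47,0]]
[[45,13],[47,0]]
[[45,13],[47,9],[50,0]]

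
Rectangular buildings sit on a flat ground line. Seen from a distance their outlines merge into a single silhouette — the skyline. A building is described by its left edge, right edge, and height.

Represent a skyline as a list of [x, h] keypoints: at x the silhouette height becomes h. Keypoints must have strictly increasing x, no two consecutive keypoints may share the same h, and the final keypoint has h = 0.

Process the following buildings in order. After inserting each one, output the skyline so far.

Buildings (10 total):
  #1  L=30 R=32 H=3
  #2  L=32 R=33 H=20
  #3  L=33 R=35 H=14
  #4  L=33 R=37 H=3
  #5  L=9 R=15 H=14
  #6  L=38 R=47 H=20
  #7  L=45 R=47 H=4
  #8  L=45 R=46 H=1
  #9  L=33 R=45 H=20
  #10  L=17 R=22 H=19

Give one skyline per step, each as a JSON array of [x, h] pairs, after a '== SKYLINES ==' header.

== SKYLINES ==
[[30,3],[32,0]]
[[30,3],[32,20],[33,0]]
[[30,3],[32,20],[33,14],[35,0]]
[[30,3],[32,20],[33,14],[35,3],[37,0]]
[[9,14],[15,0],[30,3],[32,20],[33,14],[35,3],[37,0]]
[[9,14],[15,0],[30,3],[32,20],[33,14],[35,3],[37,0],[38,20],[47,0]]
[[9,14],[15,0],[30,3],[32,20],[33,14],[35,3],[37,0],[38,20],[47,0]]
[[9,14],[15,0],[30,3],[32,20],[33,14],[35,3],[37,0],[38,20],[47,0]]
[[9,14],[15,0],[30,3],[32,20],[47,0]]
[[9,14],[15,0],[17,19],[22,0],[30,3],[32,20],[47,0]]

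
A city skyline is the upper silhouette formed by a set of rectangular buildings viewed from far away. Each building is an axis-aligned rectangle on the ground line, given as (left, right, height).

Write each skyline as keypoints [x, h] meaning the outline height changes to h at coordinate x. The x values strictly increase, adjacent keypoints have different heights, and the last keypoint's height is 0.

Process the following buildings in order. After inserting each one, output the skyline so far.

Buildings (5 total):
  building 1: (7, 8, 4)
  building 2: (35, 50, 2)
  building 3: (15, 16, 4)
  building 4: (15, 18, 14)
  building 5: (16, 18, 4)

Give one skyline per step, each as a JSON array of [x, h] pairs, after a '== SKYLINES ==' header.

== SKYLINES ==
[[7,4],[8,0]]
[[7,4],[8,0],[35,2],[50,0]]
[[7,4],[8,0],[15,4],[16,0],[35,2],[50,0]]
[[7,4],[8,0],[15,14],[18,0],[35,2],[50,0]]
[[7,4],[8,0],[15,14],[18,0],[35,2],[50,0]]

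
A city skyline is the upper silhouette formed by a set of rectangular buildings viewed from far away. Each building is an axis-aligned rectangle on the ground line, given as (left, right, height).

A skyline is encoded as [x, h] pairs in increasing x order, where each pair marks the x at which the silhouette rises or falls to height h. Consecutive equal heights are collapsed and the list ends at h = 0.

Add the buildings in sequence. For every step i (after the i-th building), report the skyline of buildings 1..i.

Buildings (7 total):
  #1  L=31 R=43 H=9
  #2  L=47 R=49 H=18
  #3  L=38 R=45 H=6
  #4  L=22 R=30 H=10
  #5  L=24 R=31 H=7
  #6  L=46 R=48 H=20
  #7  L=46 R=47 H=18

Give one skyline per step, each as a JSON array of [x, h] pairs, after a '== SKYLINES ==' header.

== SKYLINES ==
[[31,9],[43,0]]
[[31,9],[43,0],[47,18],[49,0]]
[[31,9],[43,6],[45,0],[47,18],[49,0]]
[[22,10],[30,0],[31,9],[43,6],[45,0],[47,18],[49,0]]
[[22,10],[30,7],[31,9],[43,6],[45,0],[47,18],[49,0]]
[[22,10],[30,7],[31,9],[43,6],[45,0],[46,20],[48,18],[49,0]]
[[22,10],[30,7],[31,9],[43,6],[45,0],[46,20],[48,18],[49,0]]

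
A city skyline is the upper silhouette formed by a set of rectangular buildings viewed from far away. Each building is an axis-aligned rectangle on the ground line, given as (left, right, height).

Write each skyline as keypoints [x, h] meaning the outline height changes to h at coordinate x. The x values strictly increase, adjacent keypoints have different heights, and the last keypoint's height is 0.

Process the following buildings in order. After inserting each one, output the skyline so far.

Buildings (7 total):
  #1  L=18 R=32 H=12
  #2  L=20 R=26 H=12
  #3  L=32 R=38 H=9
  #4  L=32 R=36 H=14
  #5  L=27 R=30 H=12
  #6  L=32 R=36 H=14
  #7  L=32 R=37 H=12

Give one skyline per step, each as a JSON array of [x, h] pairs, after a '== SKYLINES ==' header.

== SKYLINES ==
[[18,12],[32,0]]
[[18,12],[32,0]]
[[18,12],[32,9],[38,0]]
[[18,12],[32,14],[36,9],[38,0]]
[[18,12],[32,14],[36,9],[38,0]]
[[18,12],[32,14],[36,9],[38,0]]
[[18,12],[32,14],[36,12],[37,9],[38,0]]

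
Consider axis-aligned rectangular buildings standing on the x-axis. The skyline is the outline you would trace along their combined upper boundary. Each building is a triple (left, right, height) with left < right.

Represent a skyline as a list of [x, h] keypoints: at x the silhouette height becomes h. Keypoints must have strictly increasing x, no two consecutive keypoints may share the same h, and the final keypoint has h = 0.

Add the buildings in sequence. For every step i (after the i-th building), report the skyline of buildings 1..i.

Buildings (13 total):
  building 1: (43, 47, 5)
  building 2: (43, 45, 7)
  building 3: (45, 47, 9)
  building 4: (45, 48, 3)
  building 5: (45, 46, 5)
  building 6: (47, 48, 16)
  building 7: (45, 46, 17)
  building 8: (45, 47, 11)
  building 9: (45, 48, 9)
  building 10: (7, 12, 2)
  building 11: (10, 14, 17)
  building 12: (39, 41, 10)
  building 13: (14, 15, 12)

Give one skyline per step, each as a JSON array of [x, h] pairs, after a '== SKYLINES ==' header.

== SKYLINES ==
[[43,5],[47,0]]
[[43,7],[45,5],[47,0]]
[[43,7],[45,9],[47,0]]
[[43,7],[45,9],[47,3],[48,0]]
[[43,7],[45,9],[47,3],[48,0]]
[[43,7],[45,9],[47,16],[48,0]]
[[43,7],[45,17],[46,9],[47,16],[48,0]]
[[43,7],[45,17],[46,11],[47,16],[48,0]]
[[43,7],[45,17],[46,11],[47,16],[48,0]]
[[7,2],[12,0],[43,7],[45,17],[46,11],[47,16],[48,0]]
[[7,2],[10,17],[14,0],[43,7],[45,17],[46,11],[47,16],[48,0]]
[[7,2],[10,17],[14,0],[39,10],[41,0],[43,7],[45,17],[46,11],[47,16],[48,0]]
[[7,2],[10,17],[14,12],[15,0],[39,10],[41,0],[43,7],[45,17],[46,11],[47,16],[48,0]]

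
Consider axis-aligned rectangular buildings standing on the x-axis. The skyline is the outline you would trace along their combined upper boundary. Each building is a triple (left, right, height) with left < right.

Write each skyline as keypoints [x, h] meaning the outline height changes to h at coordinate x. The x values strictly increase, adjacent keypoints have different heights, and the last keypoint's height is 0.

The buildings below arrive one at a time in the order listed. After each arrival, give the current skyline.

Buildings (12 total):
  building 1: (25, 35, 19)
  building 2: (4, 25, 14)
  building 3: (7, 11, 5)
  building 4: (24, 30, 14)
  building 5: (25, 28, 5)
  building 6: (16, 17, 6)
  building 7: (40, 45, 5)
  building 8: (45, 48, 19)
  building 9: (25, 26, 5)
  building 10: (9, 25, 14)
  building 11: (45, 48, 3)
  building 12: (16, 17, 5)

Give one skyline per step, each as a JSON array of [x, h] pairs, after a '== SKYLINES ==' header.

== SKYLINES ==
[[25,19],[35,0]]
[[4,14],[25,19],[35,0]]
[[4,14],[25,19],[35,0]]
[[4,14],[25,19],[35,0]]
[[4,14],[25,19],[35,0]]
[[4,14],[25,19],[35,0]]
[[4,14],[25,19],[35,0],[40,5],[45,0]]
[[4,14],[25,19],[35,0],[40,5],[45,19],[48,0]]
[[4,14],[25,19],[35,0],[40,5],[45,19],[48,0]]
[[4,14],[25,19],[35,0],[40,5],[45,19],[48,0]]
[[4,14],[25,19],[35,0],[40,5],[45,19],[48,0]]
[[4,14],[25,19],[35,0],[40,5],[45,19],[48,0]]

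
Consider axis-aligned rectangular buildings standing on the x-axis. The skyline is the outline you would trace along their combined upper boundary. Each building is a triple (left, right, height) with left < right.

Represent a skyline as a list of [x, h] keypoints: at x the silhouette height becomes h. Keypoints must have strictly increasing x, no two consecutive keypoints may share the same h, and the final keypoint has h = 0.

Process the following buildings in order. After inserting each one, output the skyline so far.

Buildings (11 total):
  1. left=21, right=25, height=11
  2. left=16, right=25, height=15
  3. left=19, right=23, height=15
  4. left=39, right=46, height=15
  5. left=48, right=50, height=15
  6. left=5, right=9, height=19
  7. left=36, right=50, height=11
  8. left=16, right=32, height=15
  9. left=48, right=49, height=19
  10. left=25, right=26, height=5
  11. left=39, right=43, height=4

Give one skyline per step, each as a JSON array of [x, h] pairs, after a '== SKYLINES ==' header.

== SKYLINES ==
[[21,11],[25,0]]
[[16,15],[25,0]]
[[16,15],[25,0]]
[[16,15],[25,0],[39,15],[46,0]]
[[16,15],[25,0],[39,15],[46,0],[48,15],[50,0]]
[[5,19],[9,0],[16,15],[25,0],[39,15],[46,0],[48,15],[50,0]]
[[5,19],[9,0],[16,15],[25,0],[36,11],[39,15],[46,11],[48,15],[50,0]]
[[5,19],[9,0],[16,15],[32,0],[36,11],[39,15],[46,11],[48,15],[50,0]]
[[5,19],[9,0],[16,15],[32,0],[36,11],[39,15],[46,11],[48,19],[49,15],[50,0]]
[[5,19],[9,0],[16,15],[32,0],[36,11],[39,15],[46,11],[48,19],[49,15],[50,0]]
[[5,19],[9,0],[16,15],[32,0],[36,11],[39,15],[46,11],[48,19],[49,15],[50,0]]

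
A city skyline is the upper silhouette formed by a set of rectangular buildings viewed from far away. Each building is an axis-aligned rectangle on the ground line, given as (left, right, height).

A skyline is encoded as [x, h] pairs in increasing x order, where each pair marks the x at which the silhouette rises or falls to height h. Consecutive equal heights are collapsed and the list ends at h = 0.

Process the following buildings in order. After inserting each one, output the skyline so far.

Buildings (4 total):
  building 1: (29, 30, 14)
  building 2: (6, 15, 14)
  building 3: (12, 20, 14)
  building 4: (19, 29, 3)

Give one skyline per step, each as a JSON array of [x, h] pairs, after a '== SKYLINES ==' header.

== SKYLINES ==
[[29,14],[30,0]]
[[6,14],[15,0],[29,14],[30,0]]
[[6,14],[20,0],[29,14],[30,0]]
[[6,14],[20,3],[29,14],[30,0]]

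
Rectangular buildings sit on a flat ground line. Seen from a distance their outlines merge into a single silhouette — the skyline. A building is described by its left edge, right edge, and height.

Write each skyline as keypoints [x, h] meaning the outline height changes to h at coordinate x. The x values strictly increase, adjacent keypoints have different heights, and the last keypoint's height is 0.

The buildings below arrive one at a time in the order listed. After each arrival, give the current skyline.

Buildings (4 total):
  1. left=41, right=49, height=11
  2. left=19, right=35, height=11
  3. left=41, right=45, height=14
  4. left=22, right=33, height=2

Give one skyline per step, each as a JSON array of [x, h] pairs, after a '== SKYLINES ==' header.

== SKYLINES ==
[[41,11],[49,0]]
[[19,11],[35,0],[41,11],[49,0]]
[[19,11],[35,0],[41,14],[45,11],[49,0]]
[[19,11],[35,0],[41,14],[45,11],[49,0]]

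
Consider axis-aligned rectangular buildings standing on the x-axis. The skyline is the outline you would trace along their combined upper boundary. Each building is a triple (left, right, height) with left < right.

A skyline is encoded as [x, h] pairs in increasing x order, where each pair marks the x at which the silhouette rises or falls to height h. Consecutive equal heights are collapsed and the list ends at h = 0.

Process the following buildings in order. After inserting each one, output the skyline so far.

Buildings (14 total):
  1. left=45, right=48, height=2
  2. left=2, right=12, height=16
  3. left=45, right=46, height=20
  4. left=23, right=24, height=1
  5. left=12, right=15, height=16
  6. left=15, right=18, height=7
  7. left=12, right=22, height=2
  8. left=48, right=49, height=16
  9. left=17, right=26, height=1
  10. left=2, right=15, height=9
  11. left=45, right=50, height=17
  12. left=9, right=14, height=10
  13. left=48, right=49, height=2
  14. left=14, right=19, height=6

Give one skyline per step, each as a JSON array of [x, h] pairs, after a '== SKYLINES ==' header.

== SKYLINES ==
[[45,2],[48,0]]
[[2,16],[12,0],[45,2],[48,0]]
[[2,16],[12,0],[45,20],[46,2],[48,0]]
[[2,16],[12,0],[23,1],[24,0],[45,20],[46,2],[48,0]]
[[2,16],[15,0],[23,1],[24,0],[45,20],[46,2],[48,0]]
[[2,16],[15,7],[18,0],[23,1],[24,0],[45,20],[46,2],[48,0]]
[[2,16],[15,7],[18,2],[22,0],[23,1],[24,0],[45,20],[46,2],[48,0]]
[[2,16],[15,7],[18,2],[22,0],[23,1],[24,0],[45,20],[46,2],[48,16],[49,0]]
[[2,16],[15,7],[18,2],[22,1],[26,0],[45,20],[46,2],[48,16],[49,0]]
[[2,16],[15,7],[18,2],[22,1],[26,0],[45,20],[46,2],[48,16],[49,0]]
[[2,16],[15,7],[18,2],[22,1],[26,0],[45,20],[46,17],[50,0]]
[[2,16],[15,7],[18,2],[22,1],[26,0],[45,20],[46,17],[50,0]]
[[2,16],[15,7],[18,2],[22,1],[26,0],[45,20],[46,17],[50,0]]
[[2,16],[15,7],[18,6],[19,2],[22,1],[26,0],[45,20],[46,17],[50,0]]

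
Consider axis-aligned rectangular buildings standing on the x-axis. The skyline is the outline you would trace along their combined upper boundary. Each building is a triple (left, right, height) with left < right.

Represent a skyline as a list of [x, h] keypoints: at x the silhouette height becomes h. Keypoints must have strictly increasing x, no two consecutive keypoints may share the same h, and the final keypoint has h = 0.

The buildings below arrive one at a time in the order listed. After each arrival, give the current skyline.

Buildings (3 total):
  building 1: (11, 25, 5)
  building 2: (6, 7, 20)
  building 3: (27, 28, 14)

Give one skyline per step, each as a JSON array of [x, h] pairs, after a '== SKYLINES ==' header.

== SKYLINES ==
[[11,5],[25,0]]
[[6,20],[7,0],[11,5],[25,0]]
[[6,20],[7,0],[11,5],[25,0],[27,14],[28,0]]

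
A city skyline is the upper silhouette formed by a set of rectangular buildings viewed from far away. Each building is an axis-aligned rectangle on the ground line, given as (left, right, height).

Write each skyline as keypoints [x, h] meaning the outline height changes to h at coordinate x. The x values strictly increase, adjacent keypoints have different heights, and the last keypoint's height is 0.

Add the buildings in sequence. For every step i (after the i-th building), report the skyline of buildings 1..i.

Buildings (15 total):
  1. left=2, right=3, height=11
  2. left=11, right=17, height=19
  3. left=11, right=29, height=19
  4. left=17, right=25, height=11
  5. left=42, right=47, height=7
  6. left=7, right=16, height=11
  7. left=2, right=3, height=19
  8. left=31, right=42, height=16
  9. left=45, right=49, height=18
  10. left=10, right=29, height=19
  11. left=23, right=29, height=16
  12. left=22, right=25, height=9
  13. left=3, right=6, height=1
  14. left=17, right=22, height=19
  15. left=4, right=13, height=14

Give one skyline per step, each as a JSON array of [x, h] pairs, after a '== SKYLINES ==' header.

== SKYLINES ==
[[2,11],[3,0]]
[[2,11],[3,0],[11,19],[17,0]]
[[2,11],[3,0],[11,19],[29,0]]
[[2,11],[3,0],[11,19],[29,0]]
[[2,11],[3,0],[11,19],[29,0],[42,7],[47,0]]
[[2,11],[3,0],[7,11],[11,19],[29,0],[42,7],[47,0]]
[[2,19],[3,0],[7,11],[11,19],[29,0],[42,7],[47,0]]
[[2,19],[3,0],[7,11],[11,19],[29,0],[31,16],[42,7],[47,0]]
[[2,19],[3,0],[7,11],[11,19],[29,0],[31,16],[42,7],[45,18],[49,0]]
[[2,19],[3,0],[7,11],[10,19],[29,0],[31,16],[42,7],[45,18],[49,0]]
[[2,19],[3,0],[7,11],[10,19],[29,0],[31,16],[42,7],[45,18],[49,0]]
[[2,19],[3,0],[7,11],[10,19],[29,0],[31,16],[42,7],[45,18],[49,0]]
[[2,19],[3,1],[6,0],[7,11],[10,19],[29,0],[31,16],[42,7],[45,18],[49,0]]
[[2,19],[3,1],[6,0],[7,11],[10,19],[29,0],[31,16],[42,7],[45,18],[49,0]]
[[2,19],[3,1],[4,14],[10,19],[29,0],[31,16],[42,7],[45,18],[49,0]]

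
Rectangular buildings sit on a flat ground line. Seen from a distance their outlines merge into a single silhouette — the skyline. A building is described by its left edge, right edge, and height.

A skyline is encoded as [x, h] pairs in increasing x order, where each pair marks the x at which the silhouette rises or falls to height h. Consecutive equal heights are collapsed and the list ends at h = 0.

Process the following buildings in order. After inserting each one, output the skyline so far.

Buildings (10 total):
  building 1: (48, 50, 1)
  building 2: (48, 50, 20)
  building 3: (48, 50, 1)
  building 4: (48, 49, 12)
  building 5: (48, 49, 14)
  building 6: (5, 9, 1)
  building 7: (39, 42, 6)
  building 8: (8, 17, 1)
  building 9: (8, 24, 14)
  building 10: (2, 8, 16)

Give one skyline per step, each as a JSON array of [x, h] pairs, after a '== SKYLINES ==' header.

== SKYLINES ==
[[48,1],[50,0]]
[[48,20],[50,0]]
[[48,20],[50,0]]
[[48,20],[50,0]]
[[48,20],[50,0]]
[[5,1],[9,0],[48,20],[50,0]]
[[5,1],[9,0],[39,6],[42,0],[48,20],[50,0]]
[[5,1],[17,0],[39,6],[42,0],[48,20],[50,0]]
[[5,1],[8,14],[24,0],[39,6],[42,0],[48,20],[50,0]]
[[2,16],[8,14],[24,0],[39,6],[42,0],[48,20],[50,0]]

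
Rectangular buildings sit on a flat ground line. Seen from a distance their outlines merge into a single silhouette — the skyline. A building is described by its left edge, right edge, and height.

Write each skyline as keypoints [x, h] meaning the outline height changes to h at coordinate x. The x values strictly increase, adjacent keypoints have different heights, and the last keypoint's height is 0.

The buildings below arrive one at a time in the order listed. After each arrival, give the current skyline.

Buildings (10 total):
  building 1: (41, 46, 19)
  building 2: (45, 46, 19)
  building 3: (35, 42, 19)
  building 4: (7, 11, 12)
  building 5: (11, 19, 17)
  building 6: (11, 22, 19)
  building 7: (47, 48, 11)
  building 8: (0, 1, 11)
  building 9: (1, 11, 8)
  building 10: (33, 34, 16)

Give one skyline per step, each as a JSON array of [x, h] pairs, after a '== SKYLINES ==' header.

== SKYLINES ==
[[41,19],[46,0]]
[[41,19],[46,0]]
[[35,19],[46,0]]
[[7,12],[11,0],[35,19],[46,0]]
[[7,12],[11,17],[19,0],[35,19],[46,0]]
[[7,12],[11,19],[22,0],[35,19],[46,0]]
[[7,12],[11,19],[22,0],[35,19],[46,0],[47,11],[48,0]]
[[0,11],[1,0],[7,12],[11,19],[22,0],[35,19],[46,0],[47,11],[48,0]]
[[0,11],[1,8],[7,12],[11,19],[22,0],[35,19],[46,0],[47,11],[48,0]]
[[0,11],[1,8],[7,12],[11,19],[22,0],[33,16],[34,0],[35,19],[46,0],[47,11],[48,0]]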